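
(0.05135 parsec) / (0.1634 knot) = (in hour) 5.236e+12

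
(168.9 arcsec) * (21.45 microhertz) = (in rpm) 1.677e-07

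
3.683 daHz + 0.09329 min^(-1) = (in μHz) 3.683e+07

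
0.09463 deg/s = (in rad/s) 0.001652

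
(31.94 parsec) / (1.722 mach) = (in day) 1.945e+10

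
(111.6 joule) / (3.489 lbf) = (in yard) 7.864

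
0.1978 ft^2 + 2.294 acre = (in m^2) 9284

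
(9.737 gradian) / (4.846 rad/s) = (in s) 0.03156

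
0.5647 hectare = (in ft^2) 6.078e+04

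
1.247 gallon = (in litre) 4.72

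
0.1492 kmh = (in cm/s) 4.144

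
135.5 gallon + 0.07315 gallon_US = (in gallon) 135.6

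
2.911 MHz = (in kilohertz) 2911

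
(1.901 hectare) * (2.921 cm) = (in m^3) 555.3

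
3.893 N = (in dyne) 3.893e+05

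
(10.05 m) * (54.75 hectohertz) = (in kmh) 1.981e+05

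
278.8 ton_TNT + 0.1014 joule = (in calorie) 2.788e+11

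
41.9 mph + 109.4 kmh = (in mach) 0.1443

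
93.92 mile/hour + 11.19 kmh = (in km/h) 162.3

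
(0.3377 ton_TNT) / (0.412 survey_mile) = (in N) 2.131e+06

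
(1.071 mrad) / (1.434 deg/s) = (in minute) 0.0007132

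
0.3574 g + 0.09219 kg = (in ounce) 3.265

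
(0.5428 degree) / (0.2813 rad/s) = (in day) 3.898e-07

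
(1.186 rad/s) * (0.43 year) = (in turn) 2.56e+06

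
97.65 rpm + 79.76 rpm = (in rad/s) 18.58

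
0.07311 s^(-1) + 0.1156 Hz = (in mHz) 188.7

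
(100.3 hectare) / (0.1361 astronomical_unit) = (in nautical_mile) 2.66e-08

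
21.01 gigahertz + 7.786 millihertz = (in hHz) 2.101e+08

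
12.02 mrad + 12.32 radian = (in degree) 706.6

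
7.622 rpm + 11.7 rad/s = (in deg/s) 716.1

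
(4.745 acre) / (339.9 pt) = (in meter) 1.601e+05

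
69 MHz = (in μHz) 6.9e+13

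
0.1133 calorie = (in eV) 2.959e+18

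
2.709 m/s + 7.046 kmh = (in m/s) 4.666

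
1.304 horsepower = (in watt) 972.4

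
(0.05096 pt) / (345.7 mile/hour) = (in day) 1.346e-12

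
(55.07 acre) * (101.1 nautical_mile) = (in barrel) 2.625e+11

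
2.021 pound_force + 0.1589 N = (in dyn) 9.149e+05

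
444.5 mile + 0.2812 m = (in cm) 7.154e+07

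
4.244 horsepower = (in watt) 3165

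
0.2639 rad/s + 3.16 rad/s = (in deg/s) 196.2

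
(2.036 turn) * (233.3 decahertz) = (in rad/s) 2.985e+04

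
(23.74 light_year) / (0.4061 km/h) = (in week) 3.292e+12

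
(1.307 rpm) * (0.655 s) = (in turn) 0.01427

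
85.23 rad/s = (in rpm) 813.9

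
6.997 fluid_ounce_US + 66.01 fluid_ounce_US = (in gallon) 0.5704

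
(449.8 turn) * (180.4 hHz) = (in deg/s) 2.921e+09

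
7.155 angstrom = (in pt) 2.028e-06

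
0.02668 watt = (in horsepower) 3.578e-05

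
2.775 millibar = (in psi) 0.04025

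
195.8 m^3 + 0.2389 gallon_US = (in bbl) 1232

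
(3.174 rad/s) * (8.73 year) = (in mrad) 8.738e+11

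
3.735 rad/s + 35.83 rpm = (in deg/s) 429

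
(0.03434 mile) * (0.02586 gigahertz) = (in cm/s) 1.429e+11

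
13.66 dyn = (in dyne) 13.66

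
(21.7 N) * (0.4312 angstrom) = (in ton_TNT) 2.236e-19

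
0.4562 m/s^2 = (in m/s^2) 0.4562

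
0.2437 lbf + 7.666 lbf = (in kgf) 3.588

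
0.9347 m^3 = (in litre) 934.7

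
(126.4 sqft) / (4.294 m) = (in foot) 8.972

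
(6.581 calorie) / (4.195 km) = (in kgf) 0.0006693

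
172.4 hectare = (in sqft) 1.856e+07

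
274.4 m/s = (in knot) 533.4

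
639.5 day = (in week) 91.36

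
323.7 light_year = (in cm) 3.062e+20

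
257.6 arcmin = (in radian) 0.07493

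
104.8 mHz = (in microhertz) 1.048e+05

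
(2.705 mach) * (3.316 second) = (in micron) 3.054e+09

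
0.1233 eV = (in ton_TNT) 4.722e-30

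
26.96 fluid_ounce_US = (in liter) 0.7973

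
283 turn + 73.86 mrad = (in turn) 283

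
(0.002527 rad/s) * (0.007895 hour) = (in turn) 0.01143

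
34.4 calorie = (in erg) 1.439e+09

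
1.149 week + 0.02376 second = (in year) 0.02204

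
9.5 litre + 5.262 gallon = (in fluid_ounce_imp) 1035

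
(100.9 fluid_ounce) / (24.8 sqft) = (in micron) 1295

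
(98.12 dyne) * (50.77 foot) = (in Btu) 1.439e-05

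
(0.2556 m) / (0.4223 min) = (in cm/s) 1.009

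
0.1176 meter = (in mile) 7.307e-05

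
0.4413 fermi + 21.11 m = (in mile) 0.01312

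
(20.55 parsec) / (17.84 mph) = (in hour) 2.209e+13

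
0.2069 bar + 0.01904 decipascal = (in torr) 155.2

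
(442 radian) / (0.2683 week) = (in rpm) 0.02601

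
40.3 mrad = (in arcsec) 8312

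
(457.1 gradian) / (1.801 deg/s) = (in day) 0.002644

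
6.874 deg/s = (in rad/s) 0.12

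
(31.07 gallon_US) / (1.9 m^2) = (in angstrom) 6.19e+08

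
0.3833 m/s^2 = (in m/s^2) 0.3833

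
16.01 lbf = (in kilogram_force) 7.262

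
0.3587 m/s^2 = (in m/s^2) 0.3587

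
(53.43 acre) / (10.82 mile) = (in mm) 1.242e+04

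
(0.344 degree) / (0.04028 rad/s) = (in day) 1.725e-06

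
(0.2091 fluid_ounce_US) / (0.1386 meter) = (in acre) 1.102e-08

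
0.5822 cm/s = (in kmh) 0.02096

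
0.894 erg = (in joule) 8.94e-08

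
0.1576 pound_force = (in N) 0.701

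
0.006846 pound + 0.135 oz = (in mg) 6932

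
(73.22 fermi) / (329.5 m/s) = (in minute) 3.704e-18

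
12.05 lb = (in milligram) 5.466e+06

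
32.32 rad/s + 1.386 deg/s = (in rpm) 308.9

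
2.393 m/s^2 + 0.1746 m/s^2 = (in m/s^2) 2.568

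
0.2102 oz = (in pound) 0.01314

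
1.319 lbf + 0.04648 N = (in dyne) 5.914e+05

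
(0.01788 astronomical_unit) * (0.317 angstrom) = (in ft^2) 0.9127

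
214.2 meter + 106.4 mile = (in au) 1.146e-06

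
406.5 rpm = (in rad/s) 42.57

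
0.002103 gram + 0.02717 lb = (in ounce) 0.4348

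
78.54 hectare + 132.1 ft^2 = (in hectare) 78.54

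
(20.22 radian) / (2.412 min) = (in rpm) 1.334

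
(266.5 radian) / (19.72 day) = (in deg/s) 0.008962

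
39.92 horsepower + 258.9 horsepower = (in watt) 2.228e+05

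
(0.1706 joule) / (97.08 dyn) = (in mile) 0.1092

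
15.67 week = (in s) 9.477e+06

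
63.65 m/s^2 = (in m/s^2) 63.65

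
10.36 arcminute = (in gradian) 0.1919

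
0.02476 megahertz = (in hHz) 247.6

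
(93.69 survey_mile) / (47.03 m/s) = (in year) 0.0001017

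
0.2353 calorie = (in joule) 0.9845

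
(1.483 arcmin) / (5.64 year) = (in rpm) 2.316e-11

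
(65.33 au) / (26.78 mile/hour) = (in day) 9.449e+06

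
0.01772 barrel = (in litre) 2.817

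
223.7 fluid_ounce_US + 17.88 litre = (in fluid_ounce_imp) 862.1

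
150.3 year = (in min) 7.9e+07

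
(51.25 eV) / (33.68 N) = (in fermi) 0.0002438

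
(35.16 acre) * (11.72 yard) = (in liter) 1.525e+09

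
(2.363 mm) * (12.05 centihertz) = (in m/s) 0.0002847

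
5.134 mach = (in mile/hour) 3910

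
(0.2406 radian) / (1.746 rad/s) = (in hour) 3.828e-05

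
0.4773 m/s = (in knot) 0.9278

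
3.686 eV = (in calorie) 1.411e-19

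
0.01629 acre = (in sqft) 709.6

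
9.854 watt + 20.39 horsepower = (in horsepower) 20.4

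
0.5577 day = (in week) 0.07967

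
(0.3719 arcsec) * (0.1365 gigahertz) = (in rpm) 2350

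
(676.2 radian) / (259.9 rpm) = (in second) 24.85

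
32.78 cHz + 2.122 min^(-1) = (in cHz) 36.32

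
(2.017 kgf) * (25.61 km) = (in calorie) 1.211e+05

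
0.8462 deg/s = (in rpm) 0.141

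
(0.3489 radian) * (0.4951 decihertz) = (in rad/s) 0.01727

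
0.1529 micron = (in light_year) 1.616e-23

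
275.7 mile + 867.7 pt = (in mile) 275.7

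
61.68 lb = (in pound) 61.68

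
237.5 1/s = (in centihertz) 2.375e+04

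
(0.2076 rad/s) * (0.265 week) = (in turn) 5295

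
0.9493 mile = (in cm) 1.528e+05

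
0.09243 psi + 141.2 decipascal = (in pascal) 651.4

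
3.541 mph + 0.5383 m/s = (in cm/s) 212.1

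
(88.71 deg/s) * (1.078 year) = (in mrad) 5.264e+10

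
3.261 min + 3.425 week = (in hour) 575.5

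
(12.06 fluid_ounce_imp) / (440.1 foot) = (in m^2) 2.554e-06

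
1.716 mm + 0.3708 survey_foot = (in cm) 11.47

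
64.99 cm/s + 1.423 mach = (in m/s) 485.2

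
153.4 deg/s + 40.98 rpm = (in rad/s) 6.969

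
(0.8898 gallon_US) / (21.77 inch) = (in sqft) 0.06557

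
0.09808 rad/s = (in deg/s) 5.62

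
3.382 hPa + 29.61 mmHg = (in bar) 0.04286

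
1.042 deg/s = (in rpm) 0.1737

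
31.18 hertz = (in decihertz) 311.8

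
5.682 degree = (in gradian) 6.313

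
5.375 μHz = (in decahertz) 5.375e-07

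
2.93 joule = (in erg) 2.93e+07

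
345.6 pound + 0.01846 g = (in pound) 345.6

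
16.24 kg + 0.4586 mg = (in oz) 572.8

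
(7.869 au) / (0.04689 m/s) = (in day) 2.906e+08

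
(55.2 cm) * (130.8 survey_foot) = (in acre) 0.005438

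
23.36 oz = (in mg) 6.622e+05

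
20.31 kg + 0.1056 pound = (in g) 2.036e+04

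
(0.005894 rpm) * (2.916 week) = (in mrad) 1.089e+06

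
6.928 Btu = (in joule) 7309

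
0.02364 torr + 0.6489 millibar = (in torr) 0.5104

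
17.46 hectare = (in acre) 43.14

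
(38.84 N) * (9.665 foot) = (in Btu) 0.1084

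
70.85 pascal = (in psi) 0.01028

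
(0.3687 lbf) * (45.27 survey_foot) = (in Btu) 0.02145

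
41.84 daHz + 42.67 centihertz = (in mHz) 4.188e+05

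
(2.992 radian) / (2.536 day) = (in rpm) 0.0001304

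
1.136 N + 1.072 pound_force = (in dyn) 5.904e+05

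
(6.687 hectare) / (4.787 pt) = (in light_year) 4.185e-09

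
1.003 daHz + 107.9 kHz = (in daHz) 1.079e+04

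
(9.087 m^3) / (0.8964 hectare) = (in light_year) 1.072e-19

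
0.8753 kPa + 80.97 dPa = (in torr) 6.626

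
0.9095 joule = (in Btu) 0.000862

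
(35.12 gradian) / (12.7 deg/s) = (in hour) 0.0006913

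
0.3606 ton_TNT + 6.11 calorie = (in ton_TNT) 0.3606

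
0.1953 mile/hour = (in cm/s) 8.731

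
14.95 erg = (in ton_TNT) 3.573e-16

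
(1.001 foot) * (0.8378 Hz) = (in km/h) 0.9202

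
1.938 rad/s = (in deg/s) 111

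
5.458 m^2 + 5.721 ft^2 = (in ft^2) 64.47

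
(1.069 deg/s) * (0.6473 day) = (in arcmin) 3.587e+06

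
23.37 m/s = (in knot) 45.43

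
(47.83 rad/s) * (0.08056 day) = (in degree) 1.907e+07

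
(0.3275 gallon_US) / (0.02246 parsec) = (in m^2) 1.789e-18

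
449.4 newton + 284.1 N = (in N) 733.5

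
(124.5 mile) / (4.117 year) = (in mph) 0.003452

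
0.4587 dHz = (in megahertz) 4.587e-08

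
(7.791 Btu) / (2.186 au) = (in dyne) 0.002514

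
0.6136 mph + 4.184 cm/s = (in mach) 0.0009285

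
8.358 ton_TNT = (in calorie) 8.358e+09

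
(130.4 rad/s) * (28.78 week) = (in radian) 2.27e+09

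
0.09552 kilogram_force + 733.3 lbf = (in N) 3263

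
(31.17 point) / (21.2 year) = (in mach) 4.83e-14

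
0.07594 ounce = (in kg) 0.002153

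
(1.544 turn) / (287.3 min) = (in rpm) 0.005374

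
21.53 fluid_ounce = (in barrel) 0.004005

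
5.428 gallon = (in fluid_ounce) 694.8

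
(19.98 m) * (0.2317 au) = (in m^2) 6.925e+11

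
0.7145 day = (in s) 6.173e+04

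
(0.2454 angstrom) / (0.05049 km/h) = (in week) 2.893e-15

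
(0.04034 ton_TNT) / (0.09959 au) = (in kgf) 0.001155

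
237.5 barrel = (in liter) 3.776e+04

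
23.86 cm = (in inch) 9.394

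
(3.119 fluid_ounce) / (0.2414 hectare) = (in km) 3.821e-11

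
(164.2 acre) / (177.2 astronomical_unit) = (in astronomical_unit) 1.676e-19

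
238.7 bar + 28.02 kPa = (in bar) 239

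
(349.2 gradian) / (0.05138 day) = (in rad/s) 0.001236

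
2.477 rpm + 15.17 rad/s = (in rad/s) 15.43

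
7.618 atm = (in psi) 112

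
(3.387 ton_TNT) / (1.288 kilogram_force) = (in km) 1.122e+06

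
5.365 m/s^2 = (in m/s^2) 5.365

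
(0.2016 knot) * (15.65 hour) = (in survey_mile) 3.631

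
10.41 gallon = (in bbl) 0.2479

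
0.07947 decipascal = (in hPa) 7.947e-05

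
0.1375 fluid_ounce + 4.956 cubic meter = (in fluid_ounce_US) 1.676e+05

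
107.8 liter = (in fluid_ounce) 3645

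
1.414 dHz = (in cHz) 14.14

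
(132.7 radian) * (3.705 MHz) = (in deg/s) 2.817e+10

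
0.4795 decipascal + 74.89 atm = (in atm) 74.89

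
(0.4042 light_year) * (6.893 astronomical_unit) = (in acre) 9.744e+23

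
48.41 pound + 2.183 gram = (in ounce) 774.6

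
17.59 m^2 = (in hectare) 0.001759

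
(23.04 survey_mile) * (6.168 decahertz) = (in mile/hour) 5.116e+06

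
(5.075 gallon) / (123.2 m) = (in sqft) 0.001678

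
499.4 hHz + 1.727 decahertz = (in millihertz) 4.996e+07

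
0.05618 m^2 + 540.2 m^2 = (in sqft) 5815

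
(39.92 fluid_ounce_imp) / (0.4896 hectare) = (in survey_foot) 7.601e-07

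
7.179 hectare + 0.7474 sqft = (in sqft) 7.727e+05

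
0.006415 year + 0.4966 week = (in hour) 139.6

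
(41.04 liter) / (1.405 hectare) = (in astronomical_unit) 1.953e-17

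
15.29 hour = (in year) 0.001745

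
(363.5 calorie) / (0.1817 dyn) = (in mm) 8.37e+11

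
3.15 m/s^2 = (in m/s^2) 3.15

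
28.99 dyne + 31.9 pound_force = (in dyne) 1.419e+07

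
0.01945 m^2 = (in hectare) 1.945e-06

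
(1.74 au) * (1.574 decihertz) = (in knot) 7.964e+10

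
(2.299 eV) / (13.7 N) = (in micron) 2.689e-14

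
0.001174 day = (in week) 0.0001677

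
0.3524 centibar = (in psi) 0.05111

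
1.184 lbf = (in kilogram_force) 0.5371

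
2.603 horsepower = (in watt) 1941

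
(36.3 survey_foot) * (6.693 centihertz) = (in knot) 1.439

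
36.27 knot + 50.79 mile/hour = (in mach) 0.1215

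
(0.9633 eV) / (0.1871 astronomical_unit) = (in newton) 5.514e-30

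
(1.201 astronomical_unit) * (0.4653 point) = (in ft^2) 3.174e+08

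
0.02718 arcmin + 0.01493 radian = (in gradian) 0.951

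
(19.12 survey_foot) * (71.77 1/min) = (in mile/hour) 15.59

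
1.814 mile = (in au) 1.951e-08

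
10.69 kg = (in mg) 1.069e+07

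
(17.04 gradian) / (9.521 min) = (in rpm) 0.004474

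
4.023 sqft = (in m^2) 0.3737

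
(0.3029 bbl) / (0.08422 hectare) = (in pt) 0.1621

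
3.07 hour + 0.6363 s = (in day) 0.1279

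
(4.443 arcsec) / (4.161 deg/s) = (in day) 3.433e-09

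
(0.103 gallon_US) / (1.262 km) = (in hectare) 3.09e-11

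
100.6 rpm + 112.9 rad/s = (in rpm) 1179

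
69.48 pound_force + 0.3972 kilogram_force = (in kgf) 31.91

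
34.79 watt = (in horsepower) 0.04665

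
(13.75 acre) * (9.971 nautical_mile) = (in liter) 1.028e+12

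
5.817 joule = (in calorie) 1.39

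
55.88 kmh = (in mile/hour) 34.72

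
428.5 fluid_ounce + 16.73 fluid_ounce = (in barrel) 0.08282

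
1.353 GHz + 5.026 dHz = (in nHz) 1.353e+18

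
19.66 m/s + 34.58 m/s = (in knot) 105.4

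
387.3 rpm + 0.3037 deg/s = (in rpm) 387.4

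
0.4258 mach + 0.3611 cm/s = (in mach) 0.4258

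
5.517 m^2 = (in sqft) 59.38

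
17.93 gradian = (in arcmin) 968.2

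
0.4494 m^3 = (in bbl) 2.827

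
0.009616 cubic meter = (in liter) 9.616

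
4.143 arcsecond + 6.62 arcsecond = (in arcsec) 10.76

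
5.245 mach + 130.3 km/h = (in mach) 5.351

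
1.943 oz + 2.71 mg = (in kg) 0.05509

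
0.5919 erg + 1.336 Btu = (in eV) 8.798e+21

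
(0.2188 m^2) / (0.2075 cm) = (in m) 105.4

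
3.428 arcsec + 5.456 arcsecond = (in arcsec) 8.884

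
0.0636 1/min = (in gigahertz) 1.06e-12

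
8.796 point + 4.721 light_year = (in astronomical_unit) 2.986e+05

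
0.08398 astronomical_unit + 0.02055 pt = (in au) 0.08398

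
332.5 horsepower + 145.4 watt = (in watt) 2.481e+05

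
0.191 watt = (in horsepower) 0.0002561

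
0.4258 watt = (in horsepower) 0.000571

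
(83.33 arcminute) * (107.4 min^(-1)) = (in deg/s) 2.486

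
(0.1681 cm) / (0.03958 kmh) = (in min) 0.002548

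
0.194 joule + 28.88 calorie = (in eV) 7.554e+20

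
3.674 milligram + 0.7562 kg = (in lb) 1.667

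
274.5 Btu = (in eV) 1.808e+24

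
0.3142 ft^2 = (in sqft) 0.3142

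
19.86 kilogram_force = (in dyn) 1.948e+07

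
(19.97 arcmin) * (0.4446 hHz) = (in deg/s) 14.8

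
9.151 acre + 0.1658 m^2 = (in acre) 9.151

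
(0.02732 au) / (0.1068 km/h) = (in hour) 3.827e+07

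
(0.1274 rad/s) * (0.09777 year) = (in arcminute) 1.35e+09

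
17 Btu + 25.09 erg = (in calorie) 4287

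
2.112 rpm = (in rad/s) 0.2212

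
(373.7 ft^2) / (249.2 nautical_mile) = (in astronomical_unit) 5.029e-16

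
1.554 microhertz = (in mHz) 0.001554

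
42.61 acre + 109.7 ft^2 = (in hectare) 17.24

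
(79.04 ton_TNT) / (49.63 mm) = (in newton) 6.663e+12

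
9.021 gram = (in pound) 0.01989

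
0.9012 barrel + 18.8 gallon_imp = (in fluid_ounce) 7735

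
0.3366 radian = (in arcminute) 1157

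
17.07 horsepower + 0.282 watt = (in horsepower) 17.07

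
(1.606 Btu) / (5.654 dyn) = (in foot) 9.832e+07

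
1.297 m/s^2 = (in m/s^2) 1.297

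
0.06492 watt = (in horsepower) 8.706e-05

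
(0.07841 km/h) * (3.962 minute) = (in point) 1.468e+04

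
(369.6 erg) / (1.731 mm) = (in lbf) 0.0048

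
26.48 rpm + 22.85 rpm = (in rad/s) 5.166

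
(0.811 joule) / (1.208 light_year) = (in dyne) 7.096e-12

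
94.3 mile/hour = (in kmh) 151.8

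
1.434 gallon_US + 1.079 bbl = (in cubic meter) 0.177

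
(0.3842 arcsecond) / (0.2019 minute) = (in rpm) 1.468e-06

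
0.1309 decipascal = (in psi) 1.899e-06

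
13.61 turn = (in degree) 4900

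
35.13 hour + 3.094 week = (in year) 0.06335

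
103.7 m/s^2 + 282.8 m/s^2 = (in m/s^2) 386.5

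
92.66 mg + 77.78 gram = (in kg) 0.07787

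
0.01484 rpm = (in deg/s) 0.08904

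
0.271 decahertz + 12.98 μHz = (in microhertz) 2.71e+06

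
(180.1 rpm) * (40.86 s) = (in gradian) 4.906e+04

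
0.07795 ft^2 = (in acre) 1.789e-06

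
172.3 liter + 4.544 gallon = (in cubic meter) 0.1895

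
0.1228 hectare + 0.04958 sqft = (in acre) 0.3034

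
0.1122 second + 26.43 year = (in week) 1378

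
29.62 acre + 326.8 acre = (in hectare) 144.2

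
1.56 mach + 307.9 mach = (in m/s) 1.054e+05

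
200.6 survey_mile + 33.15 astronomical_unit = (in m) 4.959e+12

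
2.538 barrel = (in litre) 403.5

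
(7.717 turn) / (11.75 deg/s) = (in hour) 0.06568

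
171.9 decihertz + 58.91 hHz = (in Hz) 5908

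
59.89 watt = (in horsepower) 0.08031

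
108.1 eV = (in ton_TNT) 4.139e-27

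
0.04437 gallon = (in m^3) 0.000168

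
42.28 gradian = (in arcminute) 2283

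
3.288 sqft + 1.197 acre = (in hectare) 0.4844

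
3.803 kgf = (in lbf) 8.384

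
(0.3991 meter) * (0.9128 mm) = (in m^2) 0.0003643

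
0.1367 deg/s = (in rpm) 0.02278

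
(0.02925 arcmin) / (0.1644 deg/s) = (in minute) 4.942e-05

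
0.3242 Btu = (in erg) 3.42e+09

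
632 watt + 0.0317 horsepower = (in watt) 655.6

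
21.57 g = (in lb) 0.04755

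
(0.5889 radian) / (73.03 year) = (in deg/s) 1.465e-08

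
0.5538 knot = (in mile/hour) 0.6373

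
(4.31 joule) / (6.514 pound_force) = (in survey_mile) 9.243e-05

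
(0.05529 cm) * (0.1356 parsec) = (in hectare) 2.313e+08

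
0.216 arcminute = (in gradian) 0.004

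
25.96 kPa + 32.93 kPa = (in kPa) 58.89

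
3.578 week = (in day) 25.05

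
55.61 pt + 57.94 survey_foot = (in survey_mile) 0.01099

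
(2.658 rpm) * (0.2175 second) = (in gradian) 3.854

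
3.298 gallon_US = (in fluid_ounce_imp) 439.4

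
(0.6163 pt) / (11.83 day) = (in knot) 4.135e-10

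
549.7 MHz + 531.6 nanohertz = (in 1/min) 3.298e+10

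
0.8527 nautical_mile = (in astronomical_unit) 1.056e-08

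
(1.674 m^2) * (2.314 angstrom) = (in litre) 3.874e-07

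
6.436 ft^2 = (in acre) 0.0001478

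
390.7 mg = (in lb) 0.0008613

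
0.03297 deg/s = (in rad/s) 0.0005754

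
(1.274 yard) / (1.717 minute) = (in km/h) 0.04071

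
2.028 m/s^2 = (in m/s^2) 2.028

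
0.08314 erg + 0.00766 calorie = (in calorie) 0.00766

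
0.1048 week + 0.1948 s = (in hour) 17.61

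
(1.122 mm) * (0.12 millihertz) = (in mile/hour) 3.012e-07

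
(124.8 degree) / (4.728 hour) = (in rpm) 0.001222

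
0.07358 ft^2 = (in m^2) 0.006836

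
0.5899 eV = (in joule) 9.451e-20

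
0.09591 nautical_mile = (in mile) 0.1104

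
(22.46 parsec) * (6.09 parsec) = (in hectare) 1.302e+31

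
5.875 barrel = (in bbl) 5.875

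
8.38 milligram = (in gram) 0.00838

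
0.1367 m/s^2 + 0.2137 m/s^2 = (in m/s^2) 0.3504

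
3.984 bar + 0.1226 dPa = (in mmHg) 2988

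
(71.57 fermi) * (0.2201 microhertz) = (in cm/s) 1.575e-18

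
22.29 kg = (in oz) 786.3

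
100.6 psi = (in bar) 6.936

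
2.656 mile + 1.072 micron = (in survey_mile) 2.656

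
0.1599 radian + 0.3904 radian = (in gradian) 35.03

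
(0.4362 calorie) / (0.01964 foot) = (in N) 304.9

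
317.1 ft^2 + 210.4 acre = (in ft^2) 9.165e+06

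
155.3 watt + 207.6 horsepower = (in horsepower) 207.8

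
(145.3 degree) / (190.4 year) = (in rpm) 4.033e-09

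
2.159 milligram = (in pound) 4.76e-06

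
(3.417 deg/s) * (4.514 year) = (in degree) 4.864e+08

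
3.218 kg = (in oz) 113.5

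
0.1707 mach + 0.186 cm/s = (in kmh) 209.3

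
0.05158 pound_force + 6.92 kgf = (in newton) 68.09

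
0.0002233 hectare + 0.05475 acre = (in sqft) 2409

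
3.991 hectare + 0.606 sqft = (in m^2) 3.991e+04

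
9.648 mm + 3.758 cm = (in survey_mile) 2.935e-05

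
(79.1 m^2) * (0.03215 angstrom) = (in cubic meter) 2.543e-10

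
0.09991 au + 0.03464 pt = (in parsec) 4.844e-07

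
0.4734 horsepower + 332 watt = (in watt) 685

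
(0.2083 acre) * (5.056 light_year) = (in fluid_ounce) 1.363e+24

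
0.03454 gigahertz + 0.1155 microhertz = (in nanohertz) 3.454e+16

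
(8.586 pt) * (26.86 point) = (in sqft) 0.0003089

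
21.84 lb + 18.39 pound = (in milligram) 1.825e+07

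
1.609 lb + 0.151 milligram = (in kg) 0.7298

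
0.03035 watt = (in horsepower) 4.07e-05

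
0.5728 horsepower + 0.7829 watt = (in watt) 427.9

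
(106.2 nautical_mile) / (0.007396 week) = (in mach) 0.1291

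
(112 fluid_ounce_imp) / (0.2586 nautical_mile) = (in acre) 1.642e-09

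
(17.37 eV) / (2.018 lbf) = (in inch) 1.221e-17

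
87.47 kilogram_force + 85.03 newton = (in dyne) 9.428e+07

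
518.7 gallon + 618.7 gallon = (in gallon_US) 1137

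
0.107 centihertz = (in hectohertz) 1.07e-05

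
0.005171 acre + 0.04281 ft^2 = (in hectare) 0.002093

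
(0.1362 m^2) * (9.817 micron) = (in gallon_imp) 0.0002941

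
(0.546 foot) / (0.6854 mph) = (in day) 6.286e-06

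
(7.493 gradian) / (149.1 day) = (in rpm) 8.725e-08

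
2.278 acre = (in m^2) 9219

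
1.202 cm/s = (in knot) 0.02337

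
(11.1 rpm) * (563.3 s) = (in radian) 654.8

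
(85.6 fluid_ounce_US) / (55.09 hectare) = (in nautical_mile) 2.481e-12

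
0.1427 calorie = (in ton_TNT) 1.427e-10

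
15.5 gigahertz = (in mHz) 1.55e+13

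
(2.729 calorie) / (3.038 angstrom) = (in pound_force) 8.449e+09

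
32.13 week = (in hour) 5398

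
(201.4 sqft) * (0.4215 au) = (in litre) 1.18e+15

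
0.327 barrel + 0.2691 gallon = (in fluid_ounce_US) 1792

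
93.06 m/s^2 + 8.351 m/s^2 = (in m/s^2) 101.4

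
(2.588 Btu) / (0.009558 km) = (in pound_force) 64.22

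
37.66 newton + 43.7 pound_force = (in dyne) 2.32e+07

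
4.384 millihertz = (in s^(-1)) 0.004384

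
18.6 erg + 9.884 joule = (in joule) 9.884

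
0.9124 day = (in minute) 1314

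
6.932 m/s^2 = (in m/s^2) 6.932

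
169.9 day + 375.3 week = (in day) 2797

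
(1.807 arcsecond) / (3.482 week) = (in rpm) 3.972e-11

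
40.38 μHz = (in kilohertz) 4.038e-08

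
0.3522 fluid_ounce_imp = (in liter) 0.01001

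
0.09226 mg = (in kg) 9.226e-08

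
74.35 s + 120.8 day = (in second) 1.044e+07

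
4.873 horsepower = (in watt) 3634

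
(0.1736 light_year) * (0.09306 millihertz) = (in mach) 4.489e+08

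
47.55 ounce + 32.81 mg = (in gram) 1348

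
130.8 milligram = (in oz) 0.004614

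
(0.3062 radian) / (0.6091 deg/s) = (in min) 0.4801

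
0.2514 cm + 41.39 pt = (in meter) 0.01712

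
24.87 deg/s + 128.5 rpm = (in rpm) 132.6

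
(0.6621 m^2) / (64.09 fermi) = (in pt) 2.928e+16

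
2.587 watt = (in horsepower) 0.003469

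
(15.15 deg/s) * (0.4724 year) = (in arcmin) 1.354e+10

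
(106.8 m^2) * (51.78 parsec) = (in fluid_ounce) 5.77e+24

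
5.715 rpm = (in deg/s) 34.29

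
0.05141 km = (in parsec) 1.666e-15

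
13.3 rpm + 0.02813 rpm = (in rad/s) 1.396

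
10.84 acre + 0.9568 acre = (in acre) 11.8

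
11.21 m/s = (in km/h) 40.36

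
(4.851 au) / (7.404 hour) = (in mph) 6.09e+07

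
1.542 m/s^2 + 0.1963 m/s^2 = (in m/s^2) 1.738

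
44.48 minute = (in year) 8.463e-05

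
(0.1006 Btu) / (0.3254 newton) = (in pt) 9.246e+05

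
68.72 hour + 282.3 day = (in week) 40.74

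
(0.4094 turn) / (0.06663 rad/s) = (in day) 0.0004468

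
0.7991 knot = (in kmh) 1.48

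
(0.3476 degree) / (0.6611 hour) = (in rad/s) 2.549e-06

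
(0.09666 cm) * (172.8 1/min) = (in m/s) 0.002784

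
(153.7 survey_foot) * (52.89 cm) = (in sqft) 266.7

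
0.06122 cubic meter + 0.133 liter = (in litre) 61.35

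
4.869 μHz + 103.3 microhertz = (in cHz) 0.01082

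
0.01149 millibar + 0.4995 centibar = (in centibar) 0.5006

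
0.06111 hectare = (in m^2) 611.1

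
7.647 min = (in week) 0.0007586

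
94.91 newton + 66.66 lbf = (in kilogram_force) 39.91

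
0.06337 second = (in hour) 1.76e-05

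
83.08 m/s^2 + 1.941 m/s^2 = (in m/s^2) 85.02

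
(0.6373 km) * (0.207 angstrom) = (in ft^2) 1.42e-07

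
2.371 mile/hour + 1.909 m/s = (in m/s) 2.969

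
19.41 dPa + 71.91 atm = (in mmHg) 5.465e+04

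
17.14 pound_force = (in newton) 76.24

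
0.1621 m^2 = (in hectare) 1.621e-05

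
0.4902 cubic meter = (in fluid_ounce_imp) 1.725e+04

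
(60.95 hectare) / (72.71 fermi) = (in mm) 8.383e+21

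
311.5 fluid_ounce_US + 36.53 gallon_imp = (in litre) 175.3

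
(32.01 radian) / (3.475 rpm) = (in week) 0.0001454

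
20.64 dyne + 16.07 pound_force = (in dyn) 7.148e+06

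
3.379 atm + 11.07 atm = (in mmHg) 1.098e+04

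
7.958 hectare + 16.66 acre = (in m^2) 1.47e+05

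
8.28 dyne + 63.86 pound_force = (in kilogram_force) 28.97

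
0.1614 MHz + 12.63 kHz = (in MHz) 0.174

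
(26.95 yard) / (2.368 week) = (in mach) 5.053e-08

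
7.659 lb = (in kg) 3.474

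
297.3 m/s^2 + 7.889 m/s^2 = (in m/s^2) 305.2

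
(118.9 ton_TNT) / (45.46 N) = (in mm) 1.094e+13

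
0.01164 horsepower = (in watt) 8.68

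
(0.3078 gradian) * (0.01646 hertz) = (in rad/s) 7.958e-05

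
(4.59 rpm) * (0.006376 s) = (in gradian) 0.1951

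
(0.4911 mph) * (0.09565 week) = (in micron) 1.27e+10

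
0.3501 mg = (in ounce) 1.235e-05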